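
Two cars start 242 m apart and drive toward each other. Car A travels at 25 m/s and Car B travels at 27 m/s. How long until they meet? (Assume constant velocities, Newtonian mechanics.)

Combined speed: v_combined = 25 + 27 = 52 m/s
Time to meet: t = d/v_combined = 242/52 = 4.65 s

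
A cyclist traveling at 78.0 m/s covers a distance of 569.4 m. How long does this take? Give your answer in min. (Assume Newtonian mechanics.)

t = d / v = 569.4 / 78.0 = 7.3 s
t = 7.3 s / 60.0 = 0.1217 min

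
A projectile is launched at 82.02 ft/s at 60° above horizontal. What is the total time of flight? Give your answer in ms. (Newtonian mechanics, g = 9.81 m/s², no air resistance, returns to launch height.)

v₀ = 82.02 ft/s × 0.3048 = 24.9997 m/s
T = 2 × v₀ × sin(θ) / g = 2 × 24.9997 × sin(60°) / 9.81 = 2 × 24.9997 × 0.866025 / 9.81 = 4.41394 s
T = 4.41394 s / 0.001 = 4414 ms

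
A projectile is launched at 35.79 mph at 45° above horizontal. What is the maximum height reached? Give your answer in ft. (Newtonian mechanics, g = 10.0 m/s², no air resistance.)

v₀ = 35.79 mph × 0.44704 = 15.9996 m/s
H = v₀² × sin²(θ) / (2g) = 15.9996² × sin(45°)² / (2 × 10.0) = 255.987 × 0.5 / 20.0 = 6.39968 m
H = 6.39968 m / 0.3048 = 21.0 ft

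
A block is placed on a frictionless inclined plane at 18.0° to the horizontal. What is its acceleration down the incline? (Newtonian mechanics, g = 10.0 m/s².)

a = g sin(θ) = 10.0 × sin(18.0°) = 10.0 × 0.309 = 3.09 m/s²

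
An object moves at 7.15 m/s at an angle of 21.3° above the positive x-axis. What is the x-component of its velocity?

vₓ = v cos(θ) = 7.15 × cos(21.3°) = 6.66 m/s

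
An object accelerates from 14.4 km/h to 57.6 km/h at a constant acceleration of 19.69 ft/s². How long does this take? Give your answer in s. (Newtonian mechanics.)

v₀ = 14.4 km/h × 0.2777777777777778 = 4.0 m/s
v = 57.6 km/h × 0.2777777777777778 = 16.0 m/s
a = 19.69 ft/s² × 0.3048 = 6.00151 m/s²
t = (v - v₀) / a = (16.0 - 4.0) / 6.00151 = 1.999 s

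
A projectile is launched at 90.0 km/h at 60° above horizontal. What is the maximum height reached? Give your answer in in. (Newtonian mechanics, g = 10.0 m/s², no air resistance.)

v₀ = 90.0 km/h × 0.2777777777777778 = 25.0 m/s
H = v₀² × sin²(θ) / (2g) = 25.0² × sin(60°)² / (2 × 10.0) = 625.0 × 0.75 / 20.0 = 23.4375 m
H = 23.4375 m / 0.0254 = 922.7 in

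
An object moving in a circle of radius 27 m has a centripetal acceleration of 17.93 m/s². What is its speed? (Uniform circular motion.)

v = √(a_c × r) = √(17.93 × 27) = 22.0 m/s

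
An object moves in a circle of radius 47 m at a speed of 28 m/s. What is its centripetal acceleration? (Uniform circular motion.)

a_c = v²/r = 28²/47 = 784/47 = 16.68 m/s²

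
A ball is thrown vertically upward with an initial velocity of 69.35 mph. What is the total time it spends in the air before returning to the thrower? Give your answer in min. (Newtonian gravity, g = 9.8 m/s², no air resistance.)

v₀ = 69.35 mph × 0.44704 = 31.0022 m/s
t_total = 2 × v₀ / g = 2 × 31.0022 / 9.8 = 6.32698 s
t_total = 6.32698 s / 60.0 = 0.1054 min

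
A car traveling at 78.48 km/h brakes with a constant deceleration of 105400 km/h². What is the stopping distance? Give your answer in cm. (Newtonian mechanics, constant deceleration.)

v₀ = 78.48 km/h × 0.2777777777777778 = 21.8 m/s
a = 105400 km/h² × 7.716049382716049e-05 = 8.13272 m/s²
d = v₀² / (2a) = 21.8² / (2 × 8.13272) = 475.24 / 16.2654 = 29.2178 m
d = 29.2178 m / 0.01 = 2922 cm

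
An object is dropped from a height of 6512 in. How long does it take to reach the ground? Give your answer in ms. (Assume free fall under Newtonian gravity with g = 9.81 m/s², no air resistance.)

h = 6512 in × 0.0254 = 165.405 m
t = √(2h/g) = √(2 × 165.405 / 9.81) = 5.80704 s
t = 5.80704 s / 0.001 = 5807 ms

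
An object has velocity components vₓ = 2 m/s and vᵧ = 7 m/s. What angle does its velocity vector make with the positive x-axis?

θ = arctan(vᵧ/vₓ) = arctan(7/2) = 74.05°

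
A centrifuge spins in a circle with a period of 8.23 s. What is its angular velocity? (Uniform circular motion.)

ω = 2π/T = 2π/8.23 = 0.7634 rad/s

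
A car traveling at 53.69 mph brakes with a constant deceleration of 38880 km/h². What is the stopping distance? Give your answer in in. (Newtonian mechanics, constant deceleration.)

v₀ = 53.69 mph × 0.44704 = 24.0016 m/s
a = 38880 km/h² × 7.716049382716049e-05 = 3.0 m/s²
d = v₀² / (2a) = 24.0016² / (2 × 3.0) = 576.077 / 6.0 = 96.0128 m
d = 96.0128 m / 0.0254 = 3780 in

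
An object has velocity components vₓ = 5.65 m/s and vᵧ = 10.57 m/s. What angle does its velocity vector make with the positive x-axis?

θ = arctan(vᵧ/vₓ) = arctan(10.57/5.65) = 61.87°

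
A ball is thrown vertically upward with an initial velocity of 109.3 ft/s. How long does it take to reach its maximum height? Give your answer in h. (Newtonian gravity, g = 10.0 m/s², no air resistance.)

v₀ = 109.3 ft/s × 0.3048 = 33.3146 m/s
t_up = v₀ / g = 33.3146 / 10.0 = 3.33146 s
t_up = 3.33146 s / 3600.0 = 0.0009254 h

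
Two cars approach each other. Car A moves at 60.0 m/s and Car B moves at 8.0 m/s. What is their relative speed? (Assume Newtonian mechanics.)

v_rel = v_A + v_B = 60.0 + 8.0 = 68.0 m/s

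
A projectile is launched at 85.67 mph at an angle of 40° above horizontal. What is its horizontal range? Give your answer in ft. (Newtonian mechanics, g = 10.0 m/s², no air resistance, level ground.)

v₀ = 85.67 mph × 0.44704 = 38.2979 m/s
R = v₀² × sin(2θ) / g = 38.2979² × sin(2 × 40°) / 10.0 = 1466.73 × 0.984808 / 10.0 = 144.445 m
R = 144.445 m / 0.3048 = 473.9 ft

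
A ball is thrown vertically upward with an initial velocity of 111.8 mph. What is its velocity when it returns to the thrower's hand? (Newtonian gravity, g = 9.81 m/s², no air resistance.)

By conservation of energy (no air resistance), the ball returns to the throw height with the same speed as launch, but directed downward.
|v_ground| = v₀ = 111.8 mph
v_ground = 111.8 mph (downward)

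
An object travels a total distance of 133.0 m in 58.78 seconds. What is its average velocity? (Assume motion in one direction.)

v_avg = Δd / Δt = 133.0 / 58.78 = 2.26 m/s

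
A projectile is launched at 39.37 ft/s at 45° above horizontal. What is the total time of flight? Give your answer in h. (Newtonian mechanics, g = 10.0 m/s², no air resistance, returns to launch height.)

v₀ = 39.37 ft/s × 0.3048 = 12.0 m/s
T = 2 × v₀ × sin(θ) / g = 2 × 12.0 × sin(45°) / 10.0 = 2 × 12.0 × 0.707107 / 10.0 = 1.69706 s
T = 1.69706 s / 3600.0 = 0.0004714 h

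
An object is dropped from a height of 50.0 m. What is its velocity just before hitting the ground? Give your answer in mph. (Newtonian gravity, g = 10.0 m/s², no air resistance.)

v = √(2gh) = √(2 × 10.0 × 50.0) = 31.6228 m/s
v = 31.6228 m/s / 0.44704 = 70.74 mph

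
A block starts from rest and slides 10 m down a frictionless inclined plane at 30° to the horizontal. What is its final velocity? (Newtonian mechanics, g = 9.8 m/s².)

a = g sin(θ) = 9.8 × sin(30°) = 4.9 m/s²
v = √(2ad) = √(2 × 4.9 × 10) = 9.9 m/s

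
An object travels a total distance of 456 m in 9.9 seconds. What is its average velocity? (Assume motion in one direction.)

v_avg = Δd / Δt = 456 / 9.9 = 46.06 m/s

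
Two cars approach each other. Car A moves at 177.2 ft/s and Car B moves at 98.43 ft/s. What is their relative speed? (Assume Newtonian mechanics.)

v_rel = v_A + v_B = 177.2 + 98.43 = 275.63 ft/s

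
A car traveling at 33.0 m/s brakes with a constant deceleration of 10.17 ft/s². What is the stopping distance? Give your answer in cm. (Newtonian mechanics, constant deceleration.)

a = 10.17 ft/s² × 0.3048 = 3.09982 m/s²
d = v₀² / (2a) = 33.0² / (2 × 3.09982) = 1089.0 / 6.19964 = 175.655 m
d = 175.655 m / 0.01 = 17570 cm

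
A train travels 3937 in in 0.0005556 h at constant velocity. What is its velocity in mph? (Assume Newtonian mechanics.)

d = 3937 in × 0.0254 = 99.9998 m
t = 0.0005556 h × 3600.0 = 2.00016 s
v = d / t = 99.9998 / 2.00016 = 49.9959 m/s
v = 49.9959 m/s / 0.44704 = 111.8 mph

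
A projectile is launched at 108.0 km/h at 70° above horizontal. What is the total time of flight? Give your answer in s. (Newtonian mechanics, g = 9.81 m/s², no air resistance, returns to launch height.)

v₀ = 108.0 km/h × 0.2777777777777778 = 30.0 m/s
T = 2 × v₀ × sin(θ) / g = 2 × 30.0 × sin(70°) / 9.81 = 2 × 30.0 × 0.939693 / 9.81 = 5.747 s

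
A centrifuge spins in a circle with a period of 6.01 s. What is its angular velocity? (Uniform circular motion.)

ω = 2π/T = 2π/6.01 = 1.0455 rad/s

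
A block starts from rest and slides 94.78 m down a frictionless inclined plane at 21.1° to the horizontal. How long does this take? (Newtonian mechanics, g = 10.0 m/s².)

a = g sin(θ) = 10.0 × sin(21.1°) = 3.6 m/s²
t = √(2d/a) = √(2 × 94.78 / 3.6) = 7.26 s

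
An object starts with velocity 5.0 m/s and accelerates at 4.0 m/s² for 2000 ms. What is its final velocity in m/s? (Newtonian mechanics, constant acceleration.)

t = 2000 ms × 0.001 = 2.0 s
v = v₀ + a × t = 5.0 + 4.0 × 2.0 = 13.0 m/s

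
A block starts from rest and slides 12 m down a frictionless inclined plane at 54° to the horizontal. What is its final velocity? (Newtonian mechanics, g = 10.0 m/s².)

a = g sin(θ) = 10.0 × sin(54°) = 8.0902 m/s²
v = √(2ad) = √(2 × 8.0902 × 12) = 13.93 m/s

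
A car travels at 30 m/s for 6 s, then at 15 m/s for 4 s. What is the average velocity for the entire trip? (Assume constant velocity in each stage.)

d₁ = v₁t₁ = 30 × 6 = 180 m
d₂ = v₂t₂ = 15 × 4 = 60 m
d_total = 240 m, t_total = 10 s
v_avg = d_total/t_total = 240/10 = 24.0 m/s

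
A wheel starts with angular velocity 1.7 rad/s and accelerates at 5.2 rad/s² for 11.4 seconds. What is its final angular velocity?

ω = ω₀ + αt = 1.7 + 5.2 × 11.4 = 60.98 rad/s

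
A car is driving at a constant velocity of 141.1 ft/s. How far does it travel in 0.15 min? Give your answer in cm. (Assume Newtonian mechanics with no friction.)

v = 141.1 ft/s × 0.3048 = 43.0073 m/s
t = 0.15 min × 60.0 = 9.0 s
d = v × t = 43.0073 × 9.0 = 387.066 m
d = 387.066 m / 0.01 = 38710 cm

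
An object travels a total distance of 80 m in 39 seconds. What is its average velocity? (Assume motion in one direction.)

v_avg = Δd / Δt = 80 / 39 = 2.05 m/s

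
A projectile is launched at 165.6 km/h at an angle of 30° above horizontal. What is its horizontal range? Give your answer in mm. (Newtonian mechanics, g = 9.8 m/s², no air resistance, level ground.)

v₀ = 165.6 km/h × 0.2777777777777778 = 46.0 m/s
R = v₀² × sin(2θ) / g = 46.0² × sin(2 × 30°) / 9.8 = 2116.0 × 0.866025 / 9.8 = 186.991 m
R = 186.991 m / 0.001 = 187000 mm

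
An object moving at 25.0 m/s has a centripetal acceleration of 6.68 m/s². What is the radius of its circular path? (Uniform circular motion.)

r = v²/a_c = 25.0²/6.68 = 93.56 m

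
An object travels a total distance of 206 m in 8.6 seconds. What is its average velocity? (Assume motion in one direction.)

v_avg = Δd / Δt = 206 / 8.6 = 23.95 m/s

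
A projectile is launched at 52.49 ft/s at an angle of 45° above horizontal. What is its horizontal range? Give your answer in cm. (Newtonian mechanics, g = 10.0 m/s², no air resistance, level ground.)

v₀ = 52.49 ft/s × 0.3048 = 15.999 m/s
R = v₀² × sin(2θ) / g = 15.999² × sin(2 × 45°) / 10.0 = 255.968 × 1.0 / 10.0 = 25.5968 m
R = 25.5968 m / 0.01 = 2560 cm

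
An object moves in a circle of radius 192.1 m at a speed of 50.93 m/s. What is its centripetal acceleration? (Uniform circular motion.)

a_c = v²/r = 50.93²/192.1 = 2593.8649/192.1 = 13.5 m/s²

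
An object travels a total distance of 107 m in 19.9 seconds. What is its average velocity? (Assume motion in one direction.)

v_avg = Δd / Δt = 107 / 19.9 = 5.38 m/s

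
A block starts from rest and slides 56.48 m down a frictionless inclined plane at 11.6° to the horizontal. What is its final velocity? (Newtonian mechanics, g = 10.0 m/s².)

a = g sin(θ) = 10.0 × sin(11.6°) = 2.0108 m/s²
v = √(2ad) = √(2 × 2.0108 × 56.48) = 15.07 m/s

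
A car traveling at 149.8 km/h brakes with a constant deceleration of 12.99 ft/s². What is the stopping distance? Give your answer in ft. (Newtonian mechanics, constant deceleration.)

v₀ = 149.8 km/h × 0.2777777777777778 = 41.6111 m/s
a = 12.99 ft/s² × 0.3048 = 3.95935 m/s²
d = v₀² / (2a) = 41.6111² / (2 × 3.95935) = 1731.48 / 7.9187 = 218.657 m
d = 218.657 m / 0.3048 = 717.4 ft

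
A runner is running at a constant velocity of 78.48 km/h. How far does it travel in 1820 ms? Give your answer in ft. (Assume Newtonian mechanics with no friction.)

v = 78.48 km/h × 0.2777777777777778 = 21.8 m/s
t = 1820 ms × 0.001 = 1.82 s
d = v × t = 21.8 × 1.82 = 39.676 m
d = 39.676 m / 0.3048 = 130.2 ft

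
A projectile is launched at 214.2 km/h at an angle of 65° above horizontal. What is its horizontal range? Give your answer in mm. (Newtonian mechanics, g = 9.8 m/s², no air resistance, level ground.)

v₀ = 214.2 km/h × 0.2777777777777778 = 59.5 m/s
R = v₀² × sin(2θ) / g = 59.5² × sin(2 × 65°) / 9.8 = 3540.25 × 0.766044 / 9.8 = 276.733 m
R = 276.733 m / 0.001 = 276700 mm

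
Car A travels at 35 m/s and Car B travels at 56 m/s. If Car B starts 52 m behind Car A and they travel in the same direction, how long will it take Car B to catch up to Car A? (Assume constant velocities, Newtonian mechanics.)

Relative speed: v_rel = 56 - 35 = 21 m/s
Time to catch: t = d₀/v_rel = 52/21 = 2.48 s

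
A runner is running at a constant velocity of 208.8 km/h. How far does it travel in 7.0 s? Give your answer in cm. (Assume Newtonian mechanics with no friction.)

v = 208.8 km/h × 0.2777777777777778 = 58.0 m/s
d = v × t = 58.0 × 7.0 = 406.0 m
d = 406.0 m / 0.01 = 40600 cm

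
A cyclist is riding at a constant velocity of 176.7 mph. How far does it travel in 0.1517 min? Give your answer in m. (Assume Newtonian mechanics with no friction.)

v = 176.7 mph × 0.44704 = 78.992 m/s
t = 0.1517 min × 60.0 = 9.102 s
d = v × t = 78.992 × 9.102 = 719.0 m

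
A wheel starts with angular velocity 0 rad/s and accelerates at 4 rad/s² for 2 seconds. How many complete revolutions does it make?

θ = ω₀t + ½αt² = 0×2 + ½×4×2² = 8.0 rad
Total revolutions = θ/(2π) = 8.0/(2π) = 1.27
Complete revolutions = ⌊1.27⌋ = 1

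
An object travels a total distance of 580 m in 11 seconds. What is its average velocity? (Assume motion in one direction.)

v_avg = Δd / Δt = 580 / 11 = 52.73 m/s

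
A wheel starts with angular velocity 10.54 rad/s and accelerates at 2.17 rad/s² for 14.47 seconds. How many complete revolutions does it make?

θ = ω₀t + ½αt² = 10.54×14.47 + ½×2.17×14.47² = 379.6920765 rad
Total revolutions = θ/(2π) = 379.6920765/(2π) = 60.43
Complete revolutions = ⌊60.43⌋ = 60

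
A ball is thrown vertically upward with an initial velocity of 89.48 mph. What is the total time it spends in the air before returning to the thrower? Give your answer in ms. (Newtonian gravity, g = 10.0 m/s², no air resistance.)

v₀ = 89.48 mph × 0.44704 = 40.0011 m/s
t_total = 2 × v₀ / g = 2 × 40.0011 / 10.0 = 8.00022 s
t_total = 8.00022 s / 0.001 = 8000 ms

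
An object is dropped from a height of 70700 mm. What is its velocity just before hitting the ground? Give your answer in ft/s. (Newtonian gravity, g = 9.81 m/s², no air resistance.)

h = 70700 mm × 0.001 = 70.7 m
v = √(2gh) = √(2 × 9.81 × 70.7) = 37.2442 m/s
v = 37.2442 m/s / 0.3048 = 122.2 ft/s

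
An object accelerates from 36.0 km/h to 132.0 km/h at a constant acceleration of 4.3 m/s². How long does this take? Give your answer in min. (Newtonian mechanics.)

v₀ = 36.0 km/h × 0.2777777777777778 = 10.0 m/s
v = 132.0 km/h × 0.2777777777777778 = 36.6667 m/s
t = (v - v₀) / a = (36.6667 - 10.0) / 4.3 = 6.20156 s
t = 6.20156 s / 60.0 = 0.1034 min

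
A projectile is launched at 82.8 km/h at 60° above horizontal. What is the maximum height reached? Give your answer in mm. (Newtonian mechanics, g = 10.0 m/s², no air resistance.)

v₀ = 82.8 km/h × 0.2777777777777778 = 23.0 m/s
H = v₀² × sin²(θ) / (2g) = 23.0² × sin(60°)² / (2 × 10.0) = 529.0 × 0.75 / 20.0 = 19.8375 m
H = 19.8375 m / 0.001 = 19840 mm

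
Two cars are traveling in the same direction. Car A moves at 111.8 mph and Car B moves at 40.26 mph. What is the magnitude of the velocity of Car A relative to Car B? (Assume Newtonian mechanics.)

v_rel = |v_A - v_B| = |111.8 - 40.26| = 71.54 mph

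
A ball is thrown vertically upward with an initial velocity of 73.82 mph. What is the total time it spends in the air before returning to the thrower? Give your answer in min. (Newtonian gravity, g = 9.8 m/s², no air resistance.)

v₀ = 73.82 mph × 0.44704 = 33.0005 m/s
t_total = 2 × v₀ / g = 2 × 33.0005 / 9.8 = 6.7348 s
t_total = 6.7348 s / 60.0 = 0.1122 min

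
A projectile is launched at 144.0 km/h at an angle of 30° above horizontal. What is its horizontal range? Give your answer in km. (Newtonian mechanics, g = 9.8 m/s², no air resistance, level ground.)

v₀ = 144.0 km/h × 0.2777777777777778 = 40.0 m/s
R = v₀² × sin(2θ) / g = 40.0² × sin(2 × 30°) / 9.8 = 1600.0 × 0.866025 / 9.8 = 141.392 m
R = 141.392 m / 1000.0 = 0.1414 km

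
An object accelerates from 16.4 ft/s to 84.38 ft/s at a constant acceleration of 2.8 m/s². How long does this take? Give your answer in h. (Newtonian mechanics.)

v₀ = 16.4 ft/s × 0.3048 = 4.99872 m/s
v = 84.38 ft/s × 0.3048 = 25.719 m/s
t = (v - v₀) / a = (25.719 - 4.99872) / 2.8 = 7.4001 s
t = 7.4001 s / 3600.0 = 0.002056 h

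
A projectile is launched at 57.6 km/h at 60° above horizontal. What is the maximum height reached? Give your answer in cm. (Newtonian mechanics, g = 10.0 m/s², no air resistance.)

v₀ = 57.6 km/h × 0.2777777777777778 = 16.0 m/s
H = v₀² × sin²(θ) / (2g) = 16.0² × sin(60°)² / (2 × 10.0) = 256.0 × 0.75 / 20.0 = 9.6 m
H = 9.6 m / 0.01 = 960.0 cm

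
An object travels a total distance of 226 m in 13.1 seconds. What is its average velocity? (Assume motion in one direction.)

v_avg = Δd / Δt = 226 / 13.1 = 17.25 m/s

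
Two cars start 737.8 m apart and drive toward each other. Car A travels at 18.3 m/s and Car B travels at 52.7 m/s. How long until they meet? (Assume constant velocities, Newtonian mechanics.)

Combined speed: v_combined = 18.3 + 52.7 = 71.0 m/s
Time to meet: t = d/v_combined = 737.8/71.0 = 10.39 s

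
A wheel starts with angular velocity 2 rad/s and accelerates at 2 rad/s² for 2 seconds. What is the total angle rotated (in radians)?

θ = ω₀t + ½αt² = 2×2 + ½×2×2² = 8.0 rad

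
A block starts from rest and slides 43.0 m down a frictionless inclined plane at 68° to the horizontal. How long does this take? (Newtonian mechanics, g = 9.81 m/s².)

a = g sin(θ) = 9.81 × sin(68°) = 9.0957 m/s²
t = √(2d/a) = √(2 × 43.0 / 9.0957) = 3.07 s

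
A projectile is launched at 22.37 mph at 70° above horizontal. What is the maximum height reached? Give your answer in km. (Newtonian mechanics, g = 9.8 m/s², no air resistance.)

v₀ = 22.37 mph × 0.44704 = 10.0003 m/s
H = v₀² × sin²(θ) / (2g) = 10.0003² × sin(70°)² / (2 × 9.8) = 100.006 × 0.883022 / 19.6 = 4.50548 m
H = 4.50548 m / 1000.0 = 0.004505 km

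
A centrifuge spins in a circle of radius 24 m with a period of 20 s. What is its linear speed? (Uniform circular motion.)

v = 2πr/T = 2π×24/20 = 7.54 m/s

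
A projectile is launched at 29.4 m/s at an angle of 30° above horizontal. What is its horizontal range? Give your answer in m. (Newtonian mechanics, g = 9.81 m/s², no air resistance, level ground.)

R = v₀² × sin(2θ) / g = 29.4² × sin(2 × 30°) / 9.81 = 864.36 × 0.866025 / 9.81 = 76.31 m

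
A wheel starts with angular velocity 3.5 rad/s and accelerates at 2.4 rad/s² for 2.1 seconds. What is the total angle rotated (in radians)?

θ = ω₀t + ½αt² = 3.5×2.1 + ½×2.4×2.1² = 12.64 rad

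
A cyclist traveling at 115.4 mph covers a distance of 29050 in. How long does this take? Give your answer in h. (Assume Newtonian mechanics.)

d = 29050 in × 0.0254 = 737.87 m
v = 115.4 mph × 0.44704 = 51.5884 m/s
t = d / v = 737.87 / 51.5884 = 14.303 s
t = 14.303 s / 3600.0 = 0.003973 h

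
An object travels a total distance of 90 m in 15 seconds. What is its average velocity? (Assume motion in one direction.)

v_avg = Δd / Δt = 90 / 15 = 6.0 m/s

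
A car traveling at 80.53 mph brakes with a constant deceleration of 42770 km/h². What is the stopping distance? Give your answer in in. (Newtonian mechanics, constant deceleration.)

v₀ = 80.53 mph × 0.44704 = 36.0001 m/s
a = 42770 km/h² × 7.716049382716049e-05 = 3.30015 m/s²
d = v₀² / (2a) = 36.0001² / (2 × 3.30015) = 1296.01 / 6.6003 = 196.356 m
d = 196.356 m / 0.0254 = 7731 in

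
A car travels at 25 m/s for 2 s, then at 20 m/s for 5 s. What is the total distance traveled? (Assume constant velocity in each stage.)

d₁ = v₁t₁ = 25 × 2 = 50 m
d₂ = v₂t₂ = 20 × 5 = 100 m
d_total = 50 + 100 = 150 m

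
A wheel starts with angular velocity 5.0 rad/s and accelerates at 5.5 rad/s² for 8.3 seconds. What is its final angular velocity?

ω = ω₀ + αt = 5.0 + 5.5 × 8.3 = 50.65 rad/s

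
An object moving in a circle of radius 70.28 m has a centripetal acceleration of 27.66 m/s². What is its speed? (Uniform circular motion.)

v = √(a_c × r) = √(27.66 × 70.28) = 44.09 m/s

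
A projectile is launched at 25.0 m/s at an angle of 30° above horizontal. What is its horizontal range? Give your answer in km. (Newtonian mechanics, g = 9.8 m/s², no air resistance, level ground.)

R = v₀² × sin(2θ) / g = 25.0² × sin(2 × 30°) / 9.8 = 625.0 × 0.866025 / 9.8 = 55.2312 m
R = 55.2312 m / 1000.0 = 0.05523 km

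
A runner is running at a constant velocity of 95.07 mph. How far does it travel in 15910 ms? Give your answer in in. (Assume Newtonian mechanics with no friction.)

v = 95.07 mph × 0.44704 = 42.5001 m/s
t = 15910 ms × 0.001 = 15.91 s
d = v × t = 42.5001 × 15.91 = 676.177 m
d = 676.177 m / 0.0254 = 26620 in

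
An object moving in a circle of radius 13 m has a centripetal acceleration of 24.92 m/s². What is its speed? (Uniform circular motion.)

v = √(a_c × r) = √(24.92 × 13) = 18.0 m/s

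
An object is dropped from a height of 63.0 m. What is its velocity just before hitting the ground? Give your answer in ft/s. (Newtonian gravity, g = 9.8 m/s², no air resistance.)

v = √(2gh) = √(2 × 9.8 × 63.0) = 35.1397 m/s
v = 35.1397 m/s / 0.3048 = 115.3 ft/s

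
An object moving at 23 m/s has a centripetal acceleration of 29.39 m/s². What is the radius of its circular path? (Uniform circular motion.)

r = v²/a_c = 23²/29.39 = 18.0 m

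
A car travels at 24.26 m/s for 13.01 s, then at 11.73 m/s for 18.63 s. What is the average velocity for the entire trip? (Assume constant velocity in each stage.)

d₁ = v₁t₁ = 24.26 × 13.01 = 315.6226 m
d₂ = v₂t₂ = 11.73 × 18.63 = 218.5299 m
d_total = 534.1525 m, t_total = 31.64 s
v_avg = d_total/t_total = 534.1525/31.64 = 16.88 m/s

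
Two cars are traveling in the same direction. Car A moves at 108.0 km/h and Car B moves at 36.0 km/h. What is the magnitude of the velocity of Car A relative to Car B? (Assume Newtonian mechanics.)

v_rel = |v_A - v_B| = |108.0 - 36.0| = 72.0 km/h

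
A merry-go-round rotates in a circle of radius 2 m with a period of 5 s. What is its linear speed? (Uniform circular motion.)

v = 2πr/T = 2π×2/5 = 2.51 m/s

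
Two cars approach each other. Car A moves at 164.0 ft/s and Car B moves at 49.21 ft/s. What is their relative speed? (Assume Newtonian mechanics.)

v_rel = v_A + v_B = 164.0 + 49.21 = 213.21 ft/s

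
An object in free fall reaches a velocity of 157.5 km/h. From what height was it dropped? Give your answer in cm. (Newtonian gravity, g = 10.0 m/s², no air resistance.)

v = 157.5 km/h × 0.2777777777777778 = 43.75 m/s
h = v² / (2g) = 43.75² / (2 × 10.0) = 95.7031 m
h = 95.7031 m / 0.01 = 9570 cm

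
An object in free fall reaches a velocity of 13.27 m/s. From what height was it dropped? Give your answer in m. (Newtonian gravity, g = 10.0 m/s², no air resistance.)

h = v² / (2g) = 13.27² / (2 × 10.0) = 8.805 m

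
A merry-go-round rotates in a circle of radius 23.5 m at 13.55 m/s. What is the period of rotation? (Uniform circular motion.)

T = 2πr/v = 2π×23.5/13.55 = 10.9 s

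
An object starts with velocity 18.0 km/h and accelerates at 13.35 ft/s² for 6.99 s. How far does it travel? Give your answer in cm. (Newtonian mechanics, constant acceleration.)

v₀ = 18.0 km/h × 0.2777777777777778 = 5.0 m/s
a = 13.35 ft/s² × 0.3048 = 4.06908 m/s²
d = v₀ × t + ½ × a × t² = 5.0 × 6.99 + 0.5 × 4.06908 × 6.99² = 134.358 m
d = 134.358 m / 0.01 = 13440 cm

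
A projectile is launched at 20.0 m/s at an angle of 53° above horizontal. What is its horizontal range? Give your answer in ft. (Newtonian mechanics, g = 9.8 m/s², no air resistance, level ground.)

R = v₀² × sin(2θ) / g = 20.0² × sin(2 × 53°) / 9.8 = 400.0 × 0.961262 / 9.8 = 39.2352 m
R = 39.2352 m / 0.3048 = 128.7 ft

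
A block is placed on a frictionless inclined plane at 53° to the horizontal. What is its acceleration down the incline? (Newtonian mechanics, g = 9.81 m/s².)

a = g sin(θ) = 9.81 × sin(53°) = 9.81 × 0.7986 = 7.83 m/s²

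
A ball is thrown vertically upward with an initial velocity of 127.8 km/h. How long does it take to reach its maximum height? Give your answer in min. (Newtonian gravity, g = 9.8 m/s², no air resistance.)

v₀ = 127.8 km/h × 0.2777777777777778 = 35.5 m/s
t_up = v₀ / g = 35.5 / 9.8 = 3.62245 s
t_up = 3.62245 s / 60.0 = 0.06037 min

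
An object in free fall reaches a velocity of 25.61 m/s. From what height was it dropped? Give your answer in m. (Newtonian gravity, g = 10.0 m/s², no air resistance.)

h = v² / (2g) = 25.61² / (2 × 10.0) = 32.79 m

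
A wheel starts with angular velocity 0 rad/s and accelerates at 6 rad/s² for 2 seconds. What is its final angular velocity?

ω = ω₀ + αt = 0 + 6 × 2 = 12 rad/s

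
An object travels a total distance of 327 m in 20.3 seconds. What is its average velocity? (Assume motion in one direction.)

v_avg = Δd / Δt = 327 / 20.3 = 16.11 m/s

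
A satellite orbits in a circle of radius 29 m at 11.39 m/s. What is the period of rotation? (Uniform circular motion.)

T = 2πr/v = 2π×29/11.39 = 16.0 s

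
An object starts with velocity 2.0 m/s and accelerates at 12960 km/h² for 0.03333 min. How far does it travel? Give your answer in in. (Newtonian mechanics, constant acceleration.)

a = 12960 km/h² × 7.716049382716049e-05 = 1.0 m/s²
t = 0.03333 min × 60.0 = 1.9998 s
d = v₀ × t + ½ × a × t² = 2.0 × 1.9998 + 0.5 × 1.0 × 1.9998² = 5.9992 m
d = 5.9992 m / 0.0254 = 236.2 in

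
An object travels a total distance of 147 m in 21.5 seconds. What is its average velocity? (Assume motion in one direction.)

v_avg = Δd / Δt = 147 / 21.5 = 6.84 m/s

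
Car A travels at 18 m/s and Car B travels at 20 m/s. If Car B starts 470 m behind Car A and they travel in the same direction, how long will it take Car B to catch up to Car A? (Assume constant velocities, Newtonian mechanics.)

Relative speed: v_rel = 20 - 18 = 2 m/s
Time to catch: t = d₀/v_rel = 470/2 = 235.0 s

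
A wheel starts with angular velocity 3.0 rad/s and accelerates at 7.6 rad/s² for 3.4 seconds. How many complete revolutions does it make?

θ = ω₀t + ½αt² = 3.0×3.4 + ½×7.6×3.4² = 54.128 rad
Total revolutions = θ/(2π) = 54.128/(2π) = 8.61
Complete revolutions = ⌊8.61⌋ = 8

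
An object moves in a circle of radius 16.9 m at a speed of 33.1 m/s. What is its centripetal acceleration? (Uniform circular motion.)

a_c = v²/r = 33.1²/16.9 = 1095.61/16.9 = 64.83 m/s²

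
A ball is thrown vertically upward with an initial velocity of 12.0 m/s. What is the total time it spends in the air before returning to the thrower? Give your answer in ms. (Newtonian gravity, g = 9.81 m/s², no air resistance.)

t_total = 2 × v₀ / g = 2 × 12.0 / 9.81 = 2.44648 s
t_total = 2.44648 s / 0.001 = 2446 ms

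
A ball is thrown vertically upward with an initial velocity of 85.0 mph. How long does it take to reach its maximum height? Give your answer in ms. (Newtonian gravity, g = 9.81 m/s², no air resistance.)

v₀ = 85.0 mph × 0.44704 = 37.9984 m/s
t_up = v₀ / g = 37.9984 / 9.81 = 3.87344 s
t_up = 3.87344 s / 0.001 = 3873 ms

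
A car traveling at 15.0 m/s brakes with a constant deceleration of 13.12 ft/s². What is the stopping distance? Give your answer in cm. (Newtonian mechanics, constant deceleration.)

a = 13.12 ft/s² × 0.3048 = 3.99898 m/s²
d = v₀² / (2a) = 15.0² / (2 × 3.99898) = 225.0 / 7.99796 = 28.1322 m
d = 28.1322 m / 0.01 = 2813 cm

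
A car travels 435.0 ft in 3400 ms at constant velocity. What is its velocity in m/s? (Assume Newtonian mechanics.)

d = 435.0 ft × 0.3048 = 132.588 m
t = 3400 ms × 0.001 = 3.4 s
v = d / t = 132.588 / 3.4 = 39.0 m/s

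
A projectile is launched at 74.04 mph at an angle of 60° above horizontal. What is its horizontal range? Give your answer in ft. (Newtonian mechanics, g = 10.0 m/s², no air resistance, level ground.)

v₀ = 74.04 mph × 0.44704 = 33.0988 m/s
R = v₀² × sin(2θ) / g = 33.0988² × sin(2 × 60°) / 10.0 = 1095.53 × 0.866025 / 10.0 = 94.8756 m
R = 94.8756 m / 0.3048 = 311.3 ft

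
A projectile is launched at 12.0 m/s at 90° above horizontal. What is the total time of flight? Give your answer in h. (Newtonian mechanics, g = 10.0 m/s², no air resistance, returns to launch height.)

T = 2 × v₀ × sin(θ) / g = 2 × 12.0 × sin(90°) / 10.0 = 2 × 12.0 × 1.0 / 10.0 = 2.4 s
T = 2.4 s / 3600.0 = 0.0006667 h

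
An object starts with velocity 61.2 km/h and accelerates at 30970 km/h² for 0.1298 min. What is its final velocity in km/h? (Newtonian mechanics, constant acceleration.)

v₀ = 61.2 km/h × 0.2777777777777778 = 17.0 m/s
a = 30970 km/h² × 7.716049382716049e-05 = 2.38966 m/s²
t = 0.1298 min × 60.0 = 7.788 s
v = v₀ + a × t = 17.0 + 2.38966 × 7.788 = 35.6107 m/s
v = 35.6107 m/s / 0.2777777777777778 = 128.2 km/h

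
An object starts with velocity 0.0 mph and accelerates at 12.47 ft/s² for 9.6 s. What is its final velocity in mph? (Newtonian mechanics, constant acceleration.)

v₀ = 0.0 mph × 0.44704 = 0.0 m/s
a = 12.47 ft/s² × 0.3048 = 3.80086 m/s²
v = v₀ + a × t = 0.0 + 3.80086 × 9.6 = 36.4883 m/s
v = 36.4883 m/s / 0.44704 = 81.62 mph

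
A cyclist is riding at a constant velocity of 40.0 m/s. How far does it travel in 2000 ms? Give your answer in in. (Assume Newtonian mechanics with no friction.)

t = 2000 ms × 0.001 = 2.0 s
d = v × t = 40.0 × 2.0 = 80.0 m
d = 80.0 m / 0.0254 = 3150 in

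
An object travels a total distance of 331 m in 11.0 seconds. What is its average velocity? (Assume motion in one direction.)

v_avg = Δd / Δt = 331 / 11.0 = 30.09 m/s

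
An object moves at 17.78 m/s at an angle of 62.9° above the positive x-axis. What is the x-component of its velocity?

vₓ = v cos(θ) = 17.78 × cos(62.9°) = 8.1 m/s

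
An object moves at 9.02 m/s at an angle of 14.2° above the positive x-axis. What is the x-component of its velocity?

vₓ = v cos(θ) = 9.02 × cos(14.2°) = 8.74 m/s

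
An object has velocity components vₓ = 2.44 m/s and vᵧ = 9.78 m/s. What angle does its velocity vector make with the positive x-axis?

θ = arctan(vᵧ/vₓ) = arctan(9.78/2.44) = 75.99°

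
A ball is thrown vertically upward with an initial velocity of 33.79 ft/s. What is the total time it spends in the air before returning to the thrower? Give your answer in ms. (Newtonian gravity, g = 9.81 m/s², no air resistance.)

v₀ = 33.79 ft/s × 0.3048 = 10.2992 m/s
t_total = 2 × v₀ / g = 2 × 10.2992 / 9.81 = 2.09973 s
t_total = 2.09973 s / 0.001 = 2100 ms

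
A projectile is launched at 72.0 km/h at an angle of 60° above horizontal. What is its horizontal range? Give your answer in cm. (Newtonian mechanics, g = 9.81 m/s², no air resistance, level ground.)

v₀ = 72.0 km/h × 0.2777777777777778 = 20.0 m/s
R = v₀² × sin(2θ) / g = 20.0² × sin(2 × 60°) / 9.81 = 400.0 × 0.866025 / 9.81 = 35.3119 m
R = 35.3119 m / 0.01 = 3531 cm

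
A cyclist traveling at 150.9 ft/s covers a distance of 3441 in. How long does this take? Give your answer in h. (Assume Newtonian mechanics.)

d = 3441 in × 0.0254 = 87.4014 m
v = 150.9 ft/s × 0.3048 = 45.9943 m/s
t = d / v = 87.4014 / 45.9943 = 1.90027 s
t = 1.90027 s / 3600.0 = 0.0005279 h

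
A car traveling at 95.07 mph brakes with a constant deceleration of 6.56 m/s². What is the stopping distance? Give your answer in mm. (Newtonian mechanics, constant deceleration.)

v₀ = 95.07 mph × 0.44704 = 42.5001 m/s
d = v₀² / (2a) = 42.5001² / (2 × 6.56) = 1806.26 / 13.12 = 137.672 m
d = 137.672 m / 0.001 = 137700 mm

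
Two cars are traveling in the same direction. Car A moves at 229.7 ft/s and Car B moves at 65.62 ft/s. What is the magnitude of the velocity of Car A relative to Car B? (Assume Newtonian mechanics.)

v_rel = |v_A - v_B| = |229.7 - 65.62| = 164.08 ft/s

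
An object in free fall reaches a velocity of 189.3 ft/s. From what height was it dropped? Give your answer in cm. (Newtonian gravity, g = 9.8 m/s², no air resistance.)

v = 189.3 ft/s × 0.3048 = 57.6986 m/s
h = v² / (2g) = 57.6986² / (2 × 9.8) = 169.853 m
h = 169.853 m / 0.01 = 16990 cm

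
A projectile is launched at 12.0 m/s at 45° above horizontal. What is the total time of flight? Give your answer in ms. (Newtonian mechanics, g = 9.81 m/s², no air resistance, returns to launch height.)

T = 2 × v₀ × sin(θ) / g = 2 × 12.0 × sin(45°) / 9.81 = 2 × 12.0 × 0.707107 / 9.81 = 1.72993 s
T = 1.72993 s / 0.001 = 1730 ms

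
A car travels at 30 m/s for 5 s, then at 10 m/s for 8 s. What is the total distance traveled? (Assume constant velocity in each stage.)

d₁ = v₁t₁ = 30 × 5 = 150 m
d₂ = v₂t₂ = 10 × 8 = 80 m
d_total = 150 + 80 = 230 m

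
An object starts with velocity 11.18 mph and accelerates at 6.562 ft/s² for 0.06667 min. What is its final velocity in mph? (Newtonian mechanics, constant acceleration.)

v₀ = 11.18 mph × 0.44704 = 4.99791 m/s
a = 6.562 ft/s² × 0.3048 = 2.0001 m/s²
t = 0.06667 min × 60.0 = 4.0002 s
v = v₀ + a × t = 4.99791 + 2.0001 × 4.0002 = 12.9987 m/s
v = 12.9987 m/s / 0.44704 = 29.08 mph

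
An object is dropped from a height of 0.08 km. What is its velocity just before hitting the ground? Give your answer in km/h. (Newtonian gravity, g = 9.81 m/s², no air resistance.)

h = 0.08 km × 1000.0 = 80.0 m
v = √(2gh) = √(2 × 9.81 × 80.0) = 39.6182 m/s
v = 39.6182 m/s / 0.2777777777777778 = 142.6 km/h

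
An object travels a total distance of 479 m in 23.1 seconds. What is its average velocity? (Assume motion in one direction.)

v_avg = Δd / Δt = 479 / 23.1 = 20.74 m/s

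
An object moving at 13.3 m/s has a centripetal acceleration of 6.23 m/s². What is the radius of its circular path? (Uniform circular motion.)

r = v²/a_c = 13.3²/6.23 = 28.39 m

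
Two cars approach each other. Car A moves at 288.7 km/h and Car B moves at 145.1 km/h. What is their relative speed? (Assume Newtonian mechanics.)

v_rel = v_A + v_B = 288.7 + 145.1 = 433.8 km/h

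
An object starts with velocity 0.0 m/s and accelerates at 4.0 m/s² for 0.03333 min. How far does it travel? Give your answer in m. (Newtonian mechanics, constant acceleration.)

t = 0.03333 min × 60.0 = 1.9998 s
d = v₀ × t + ½ × a × t² = 0.0 × 1.9998 + 0.5 × 4.0 × 1.9998² = 7.998 m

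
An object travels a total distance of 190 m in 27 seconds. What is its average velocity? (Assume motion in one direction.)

v_avg = Δd / Δt = 190 / 27 = 7.04 m/s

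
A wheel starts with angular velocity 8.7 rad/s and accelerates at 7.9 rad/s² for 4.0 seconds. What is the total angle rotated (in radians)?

θ = ω₀t + ½αt² = 8.7×4.0 + ½×7.9×4.0² = 98.0 rad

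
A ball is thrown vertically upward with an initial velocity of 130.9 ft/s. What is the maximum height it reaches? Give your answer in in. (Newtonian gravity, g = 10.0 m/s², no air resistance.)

v₀ = 130.9 ft/s × 0.3048 = 39.8983 m/s
h_max = v₀² / (2g) = 39.8983² / (2 × 10.0) = 1591.87 / 20.0 = 79.5935 m
h_max = 79.5935 m / 0.0254 = 3134 in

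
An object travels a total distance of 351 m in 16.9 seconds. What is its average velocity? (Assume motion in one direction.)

v_avg = Δd / Δt = 351 / 16.9 = 20.77 m/s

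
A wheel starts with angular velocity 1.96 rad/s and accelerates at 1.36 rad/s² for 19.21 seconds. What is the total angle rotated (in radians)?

θ = ω₀t + ½αt² = 1.96×19.21 + ½×1.36×19.21² = 288.59 rad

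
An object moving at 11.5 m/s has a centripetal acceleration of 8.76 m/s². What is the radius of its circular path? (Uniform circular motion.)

r = v²/a_c = 11.5²/8.76 = 15.1 m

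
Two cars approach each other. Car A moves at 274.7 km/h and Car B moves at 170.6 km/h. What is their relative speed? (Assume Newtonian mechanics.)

v_rel = v_A + v_B = 274.7 + 170.6 = 445.3 km/h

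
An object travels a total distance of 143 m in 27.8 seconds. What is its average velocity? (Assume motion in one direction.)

v_avg = Δd / Δt = 143 / 27.8 = 5.14 m/s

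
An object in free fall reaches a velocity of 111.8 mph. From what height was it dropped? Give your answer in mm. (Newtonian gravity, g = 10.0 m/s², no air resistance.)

v = 111.8 mph × 0.44704 = 49.9791 m/s
h = v² / (2g) = 49.9791² / (2 × 10.0) = 124.896 m
h = 124.896 m / 0.001 = 124900 mm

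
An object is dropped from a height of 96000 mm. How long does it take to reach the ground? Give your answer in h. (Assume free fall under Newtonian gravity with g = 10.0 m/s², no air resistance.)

h = 96000 mm × 0.001 = 96.0 m
t = √(2h/g) = √(2 × 96.0 / 10.0) = 4.38178 s
t = 4.38178 s / 3600.0 = 0.001217 h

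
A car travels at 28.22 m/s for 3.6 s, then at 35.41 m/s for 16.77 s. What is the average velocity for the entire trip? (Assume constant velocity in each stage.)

d₁ = v₁t₁ = 28.22 × 3.6 = 101.592 m
d₂ = v₂t₂ = 35.41 × 16.77 = 593.8257 m
d_total = 695.4177 m, t_total = 20.37 s
v_avg = d_total/t_total = 695.4177/20.37 = 34.14 m/s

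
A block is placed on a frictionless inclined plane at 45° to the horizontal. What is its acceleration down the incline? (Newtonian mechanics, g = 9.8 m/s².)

a = g sin(θ) = 9.8 × sin(45°) = 9.8 × 0.7071 = 6.93 m/s²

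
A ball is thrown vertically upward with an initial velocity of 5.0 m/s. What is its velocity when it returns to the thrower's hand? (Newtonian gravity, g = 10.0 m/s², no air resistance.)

By conservation of energy (no air resistance), the ball returns to the throw height with the same speed as launch, but directed downward.
|v_ground| = v₀ = 5.0 m/s
v_ground = 5.0 m/s (downward)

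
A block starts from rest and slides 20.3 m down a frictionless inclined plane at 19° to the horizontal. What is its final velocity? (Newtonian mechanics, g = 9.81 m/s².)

a = g sin(θ) = 9.81 × sin(19°) = 3.1938 m/s²
v = √(2ad) = √(2 × 3.1938 × 20.3) = 11.39 m/s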